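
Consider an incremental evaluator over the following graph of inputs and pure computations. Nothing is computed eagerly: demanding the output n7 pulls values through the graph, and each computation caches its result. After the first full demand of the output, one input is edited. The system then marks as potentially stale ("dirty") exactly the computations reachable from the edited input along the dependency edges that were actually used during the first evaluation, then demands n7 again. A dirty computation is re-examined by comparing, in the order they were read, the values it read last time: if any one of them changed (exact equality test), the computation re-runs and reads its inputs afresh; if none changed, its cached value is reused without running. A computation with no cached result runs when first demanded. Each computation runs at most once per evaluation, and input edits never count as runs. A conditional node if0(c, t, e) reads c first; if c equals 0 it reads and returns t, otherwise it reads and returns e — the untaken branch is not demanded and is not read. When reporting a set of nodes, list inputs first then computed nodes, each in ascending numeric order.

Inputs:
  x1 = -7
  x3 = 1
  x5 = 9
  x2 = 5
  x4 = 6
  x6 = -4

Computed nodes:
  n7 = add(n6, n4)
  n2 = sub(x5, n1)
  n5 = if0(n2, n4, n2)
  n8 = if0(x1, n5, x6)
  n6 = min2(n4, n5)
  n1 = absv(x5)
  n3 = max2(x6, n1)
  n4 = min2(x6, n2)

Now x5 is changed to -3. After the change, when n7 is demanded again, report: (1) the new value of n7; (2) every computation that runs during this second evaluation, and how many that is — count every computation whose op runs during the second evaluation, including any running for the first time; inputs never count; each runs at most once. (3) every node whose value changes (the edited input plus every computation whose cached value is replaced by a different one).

Initial pass — values computed on the first demand:
  n1 = absv(9) = 9
  n2 = sub(9, 9) = 0
  n4 = min2(-4, 0) = -4
  n5 = if0(n2=0 -> then branch n4) = -4
  n6 = min2(-4, -4) = -4
  n7 = add(-4, -4) = -8

Second demand — change propagation:
  n1: re-runs because x5 9->-3; new result 3.
  n2: re-runs because x5 9->-3; n1 9->3; new result -6.
  n4: re-runs because n2 0->-6; new result -6.
  n5: re-runs because n2 0->-6; n4 -4->-6; new result -6.
  n6: re-runs because n4 -4->-6; n5 -4->-6; new result -6.
  n7: re-runs because n6 -4->-6; n4 -4->-6; new result -12.

n7 now evaluates to -12.
Run set: n1, n2, n4, n5, n6, n7 (6 run).
Changed values: x5, n1, n2, n4, n5, n6, n7.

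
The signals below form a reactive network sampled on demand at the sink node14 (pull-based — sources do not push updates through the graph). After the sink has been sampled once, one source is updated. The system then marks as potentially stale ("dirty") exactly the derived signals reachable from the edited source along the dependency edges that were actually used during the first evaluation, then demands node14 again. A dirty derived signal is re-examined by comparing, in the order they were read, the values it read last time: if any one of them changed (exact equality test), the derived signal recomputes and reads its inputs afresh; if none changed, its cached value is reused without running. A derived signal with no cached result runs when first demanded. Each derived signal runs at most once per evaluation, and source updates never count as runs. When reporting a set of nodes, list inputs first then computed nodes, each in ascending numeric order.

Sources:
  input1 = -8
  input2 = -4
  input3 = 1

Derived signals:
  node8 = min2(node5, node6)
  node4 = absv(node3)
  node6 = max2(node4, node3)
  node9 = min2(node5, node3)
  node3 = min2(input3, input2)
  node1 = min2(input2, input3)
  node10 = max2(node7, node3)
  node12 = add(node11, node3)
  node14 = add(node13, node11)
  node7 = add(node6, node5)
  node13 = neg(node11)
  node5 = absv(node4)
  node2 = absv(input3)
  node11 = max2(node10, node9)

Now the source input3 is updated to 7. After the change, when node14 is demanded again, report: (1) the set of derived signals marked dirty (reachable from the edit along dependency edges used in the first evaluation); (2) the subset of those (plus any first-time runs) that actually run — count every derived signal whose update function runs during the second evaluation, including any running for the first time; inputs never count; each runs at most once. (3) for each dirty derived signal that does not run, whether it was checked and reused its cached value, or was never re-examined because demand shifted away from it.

Dirty set: node3, node4, node5, node6, node7, node9, node10, node11, node13, node14.
Run set: node3 (1 run).
Re-examined without running (cache reused): node4, node5, node6, node7, node9, node10, node11, node13, node14.
The important point: node3 recomputes to an identical value, and the output ends up unchanged.

Initial pass — values computed on the first demand:
  node3 = min2(1, -4) = -4
  node4 = absv(-4) = 4
  node5 = absv(4) = 4
  node6 = max2(4, -4) = 4
  node7 = add(4, 4) = 8
  node9 = min2(4, -4) = -4
  node10 = max2(8, -4) = 8
  node11 = max2(8, -4) = 8
  node13 = neg(8) = -8
  node14 = add(-8, 8) = 0

Second demand — change propagation:
  node3: re-runs because input3 1->7; new result -4 (unchanged).
  node4: re-examined; everything it read last time is the same (node3 unchanged) — cache 4 kept, no run.
  node5: re-examined; everything it read last time is the same (node4 unchanged) — cache 4 kept, no run.
  node6: re-examined; everything it read last time is the same (node4 unchanged, node3 unchanged) — cache 4 kept, no run.
  node7: re-examined; everything it read last time is the same (node6 unchanged, node5 unchanged) — cache 8 kept, no run.
  node9: re-examined; everything it read last time is the same (node5 unchanged, node3 unchanged) — cache -4 kept, no run.
  node10: re-examined; everything it read last time is the same (node7 unchanged, node3 unchanged) — cache 8 kept, no run.
  node11: re-examined; everything it read last time is the same (node10 unchanged, node9 unchanged) — cache 8 kept, no run.
  node13: re-examined; everything it read last time is the same (node11 unchanged) — cache -8 kept, no run.
  node14: re-examined; everything it read last time is the same (node13 unchanged, node11 unchanged) — cache 0 kept, no run.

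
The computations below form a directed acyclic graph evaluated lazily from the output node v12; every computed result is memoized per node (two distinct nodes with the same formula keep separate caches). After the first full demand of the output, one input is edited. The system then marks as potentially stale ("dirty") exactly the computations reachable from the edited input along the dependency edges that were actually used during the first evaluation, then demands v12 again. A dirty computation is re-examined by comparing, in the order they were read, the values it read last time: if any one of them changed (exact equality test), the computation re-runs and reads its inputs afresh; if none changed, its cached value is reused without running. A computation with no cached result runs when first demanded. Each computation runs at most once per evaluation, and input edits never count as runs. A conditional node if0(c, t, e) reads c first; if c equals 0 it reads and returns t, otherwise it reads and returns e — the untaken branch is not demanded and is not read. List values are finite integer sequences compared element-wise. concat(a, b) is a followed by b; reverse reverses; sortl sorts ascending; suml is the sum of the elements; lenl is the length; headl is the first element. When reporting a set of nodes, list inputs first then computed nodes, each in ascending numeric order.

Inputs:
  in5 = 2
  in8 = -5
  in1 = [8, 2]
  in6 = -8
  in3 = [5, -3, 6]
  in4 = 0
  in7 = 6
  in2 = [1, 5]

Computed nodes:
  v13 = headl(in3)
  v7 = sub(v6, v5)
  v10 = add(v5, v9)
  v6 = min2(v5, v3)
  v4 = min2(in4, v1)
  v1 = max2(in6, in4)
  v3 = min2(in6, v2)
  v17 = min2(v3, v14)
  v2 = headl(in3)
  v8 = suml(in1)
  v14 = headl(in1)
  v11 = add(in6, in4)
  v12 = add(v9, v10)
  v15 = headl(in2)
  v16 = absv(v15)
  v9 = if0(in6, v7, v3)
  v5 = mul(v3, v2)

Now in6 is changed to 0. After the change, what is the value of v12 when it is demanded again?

Demanding v12 again yields 0.
Note the branch switch — v6, v7 had no cache and run now for the first time.

First demand of the output computes:
  v2 = headl([5, -3, 6]) = 5
  v3 = min2(-8, 5) = -8
  v5 = mul(-8, 5) = -40
  v9 = if0(in6=-8 -> else branch v3) = -8
  v10 = add(-40, -8) = -48
  v12 = add(-8, -48) = -56

After the edit, cleaning proceeds:
  v3: a read changed (in6 -8->0) — executes, giving 0.
  v5: a read changed (v3 -8->0) — executes, giving 0.
  v6: had never run; runs now, result 0.
  v7: had never run; runs now, result 0.
  v9: a read changed (in6 -8->0; v3 -8->0) — executes, giving 0.
  v10: a read changed (v5 -40->0; v9 -8->0) — executes, giving 0.
  v12: a read changed (v9 -8->0; v10 -48->0) — executes, giving 0.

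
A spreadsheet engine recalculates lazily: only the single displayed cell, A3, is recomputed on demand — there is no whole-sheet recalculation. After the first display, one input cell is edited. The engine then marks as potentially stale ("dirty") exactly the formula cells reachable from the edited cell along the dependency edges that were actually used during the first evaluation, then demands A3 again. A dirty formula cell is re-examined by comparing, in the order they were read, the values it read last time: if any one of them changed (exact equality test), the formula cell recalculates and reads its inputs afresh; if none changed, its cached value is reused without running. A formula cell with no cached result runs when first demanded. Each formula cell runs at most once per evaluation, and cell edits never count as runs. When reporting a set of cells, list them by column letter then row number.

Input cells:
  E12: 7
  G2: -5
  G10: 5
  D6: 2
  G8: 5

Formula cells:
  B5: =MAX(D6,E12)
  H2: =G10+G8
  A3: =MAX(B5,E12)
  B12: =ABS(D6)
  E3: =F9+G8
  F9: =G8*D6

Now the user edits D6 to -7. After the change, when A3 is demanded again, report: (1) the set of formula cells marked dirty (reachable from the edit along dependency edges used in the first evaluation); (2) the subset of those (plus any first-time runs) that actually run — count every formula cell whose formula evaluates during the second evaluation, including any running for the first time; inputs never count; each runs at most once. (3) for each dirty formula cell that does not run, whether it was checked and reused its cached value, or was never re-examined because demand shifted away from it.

Marked dirty: A3, B5.
Formula cells that run: B5 — 1 in total.
Checked but reused from cache: A3.
Key observation: the change is absorbed at B5 — it re-runs but produces the same value, and the output's value is unchanged.

First evaluation (everything demanded from the output):
  B5 = MAX(2, 7) = 7
  A3 = MAX(7, 7) = 7

Propagation after the edit:
  B5: runs — D6 2->-7; result 7 (same value as before).
  A3: checked — values it read are unchanged (B5 unchanged, E12 unchanged); reused cached 7 without running.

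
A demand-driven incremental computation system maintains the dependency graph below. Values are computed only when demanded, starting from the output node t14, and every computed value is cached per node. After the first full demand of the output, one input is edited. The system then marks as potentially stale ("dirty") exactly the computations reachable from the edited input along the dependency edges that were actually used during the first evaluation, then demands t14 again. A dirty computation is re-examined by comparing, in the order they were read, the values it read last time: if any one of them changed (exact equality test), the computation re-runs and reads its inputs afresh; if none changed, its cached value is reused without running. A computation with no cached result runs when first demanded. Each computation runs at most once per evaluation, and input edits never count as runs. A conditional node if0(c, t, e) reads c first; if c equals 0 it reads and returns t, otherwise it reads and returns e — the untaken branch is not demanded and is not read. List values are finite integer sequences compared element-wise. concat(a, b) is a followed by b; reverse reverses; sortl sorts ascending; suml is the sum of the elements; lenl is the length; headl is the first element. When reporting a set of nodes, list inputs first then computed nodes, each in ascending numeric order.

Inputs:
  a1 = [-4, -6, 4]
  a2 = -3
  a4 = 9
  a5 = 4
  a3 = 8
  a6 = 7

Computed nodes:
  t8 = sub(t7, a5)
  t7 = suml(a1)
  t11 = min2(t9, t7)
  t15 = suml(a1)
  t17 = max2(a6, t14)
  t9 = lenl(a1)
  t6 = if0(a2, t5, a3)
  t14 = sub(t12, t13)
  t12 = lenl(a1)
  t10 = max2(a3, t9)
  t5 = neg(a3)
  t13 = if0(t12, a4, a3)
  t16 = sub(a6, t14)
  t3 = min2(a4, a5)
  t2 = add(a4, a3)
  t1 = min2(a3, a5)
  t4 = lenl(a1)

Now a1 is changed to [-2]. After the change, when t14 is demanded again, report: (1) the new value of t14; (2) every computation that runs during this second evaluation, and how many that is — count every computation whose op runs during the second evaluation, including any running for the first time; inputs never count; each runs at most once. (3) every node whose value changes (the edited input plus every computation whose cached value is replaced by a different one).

First evaluation (everything demanded from the output):
  t12 = lenl([-4, -6, 4]) = 3
  t13 = if0(t12=3 -> else branch a3) = 8
  t14 = sub(3, 8) = -5

Propagation after the edit:
  t12: runs — a1 [-4, -6, 4]->[-2]; result 1.
  t13: runs — t12 3->1; result 8 (same value as before).
  t14: runs — t12 3->1; result -7.

New value of t14: -7.
Computations that run: t12, t13, t14 — 3 in total.
Values that change: a1, t12, t14.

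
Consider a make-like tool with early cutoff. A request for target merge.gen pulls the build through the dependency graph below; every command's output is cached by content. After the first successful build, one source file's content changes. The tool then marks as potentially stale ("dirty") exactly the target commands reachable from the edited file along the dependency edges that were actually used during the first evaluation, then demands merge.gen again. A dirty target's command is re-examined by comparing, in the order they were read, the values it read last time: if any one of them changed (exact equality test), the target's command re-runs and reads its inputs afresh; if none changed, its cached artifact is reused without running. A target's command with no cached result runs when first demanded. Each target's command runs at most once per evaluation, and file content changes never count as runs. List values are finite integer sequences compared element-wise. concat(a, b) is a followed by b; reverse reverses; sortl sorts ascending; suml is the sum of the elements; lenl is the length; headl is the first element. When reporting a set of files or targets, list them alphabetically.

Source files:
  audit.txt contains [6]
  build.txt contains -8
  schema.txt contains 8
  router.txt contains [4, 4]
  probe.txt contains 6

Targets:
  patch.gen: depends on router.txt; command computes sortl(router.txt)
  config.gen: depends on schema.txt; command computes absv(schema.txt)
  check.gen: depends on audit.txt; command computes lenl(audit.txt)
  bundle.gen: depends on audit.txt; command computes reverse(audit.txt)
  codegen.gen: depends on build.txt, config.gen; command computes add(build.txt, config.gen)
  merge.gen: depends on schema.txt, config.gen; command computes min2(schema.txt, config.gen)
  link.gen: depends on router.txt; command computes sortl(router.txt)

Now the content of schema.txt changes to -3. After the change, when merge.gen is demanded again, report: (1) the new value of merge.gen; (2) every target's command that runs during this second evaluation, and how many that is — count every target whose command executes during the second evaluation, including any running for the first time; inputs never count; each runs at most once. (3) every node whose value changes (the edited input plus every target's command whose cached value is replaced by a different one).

First demand of the output computes:
  config.gen = absv(8) = 8
  merge.gen = min2(8, 8) = 8

After the edit, cleaning proceeds:
  config.gen: a read changed (schema.txt 8->-3) — executes, giving 3.
  merge.gen: a read changed (schema.txt 8->-3; config.gen 8->3) — executes, giving -3.

Demanding merge.gen again yields -3.
2 target commands run: config.gen, merge.gen.
The nodes whose values change: config.gen, merge.gen, schema.txt.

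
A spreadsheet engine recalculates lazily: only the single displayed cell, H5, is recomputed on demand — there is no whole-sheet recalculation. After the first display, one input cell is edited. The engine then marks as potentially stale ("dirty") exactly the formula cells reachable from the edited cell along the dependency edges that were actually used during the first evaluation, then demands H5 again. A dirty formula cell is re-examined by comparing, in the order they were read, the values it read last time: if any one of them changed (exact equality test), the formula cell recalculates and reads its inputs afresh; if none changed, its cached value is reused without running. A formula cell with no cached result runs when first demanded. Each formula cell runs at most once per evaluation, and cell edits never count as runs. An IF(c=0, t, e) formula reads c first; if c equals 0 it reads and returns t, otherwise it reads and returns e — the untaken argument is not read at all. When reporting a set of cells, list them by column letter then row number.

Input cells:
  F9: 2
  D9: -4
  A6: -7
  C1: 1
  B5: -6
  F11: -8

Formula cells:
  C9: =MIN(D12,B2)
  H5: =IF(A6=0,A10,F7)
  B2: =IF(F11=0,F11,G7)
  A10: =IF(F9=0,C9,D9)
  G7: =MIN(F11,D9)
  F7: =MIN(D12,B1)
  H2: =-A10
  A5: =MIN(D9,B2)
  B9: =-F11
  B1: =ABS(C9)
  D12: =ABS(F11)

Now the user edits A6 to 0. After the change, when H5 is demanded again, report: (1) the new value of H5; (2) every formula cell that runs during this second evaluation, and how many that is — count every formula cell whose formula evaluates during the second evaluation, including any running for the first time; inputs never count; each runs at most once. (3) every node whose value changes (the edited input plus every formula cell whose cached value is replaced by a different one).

New value of H5: -4.
Formula cells that run: A10, H5 — 2 in total.
Values that change: A6, H5.
Key observation: a condition flipped, so demand reaches new nodes — A10 runs for the first time.

First evaluation (everything demanded from the output):
  D12 = ABS(-8) = 8
  G7 = MIN(-8, -4) = -8
  B2 = IF(F11=0: F11=-8 -> else branch G7) = -8
  C9 = MIN(8, -8) = -8
  B1 = ABS(-8) = 8
  F7 = MIN(8, 8) = 8
  H5 = IF(A6=0: A6=-7 -> else branch F7) = 8

Propagation after the edit:
  A10: demanded for the first time — runs, produces -4.
  H5: runs — A6 -7->0; result -4.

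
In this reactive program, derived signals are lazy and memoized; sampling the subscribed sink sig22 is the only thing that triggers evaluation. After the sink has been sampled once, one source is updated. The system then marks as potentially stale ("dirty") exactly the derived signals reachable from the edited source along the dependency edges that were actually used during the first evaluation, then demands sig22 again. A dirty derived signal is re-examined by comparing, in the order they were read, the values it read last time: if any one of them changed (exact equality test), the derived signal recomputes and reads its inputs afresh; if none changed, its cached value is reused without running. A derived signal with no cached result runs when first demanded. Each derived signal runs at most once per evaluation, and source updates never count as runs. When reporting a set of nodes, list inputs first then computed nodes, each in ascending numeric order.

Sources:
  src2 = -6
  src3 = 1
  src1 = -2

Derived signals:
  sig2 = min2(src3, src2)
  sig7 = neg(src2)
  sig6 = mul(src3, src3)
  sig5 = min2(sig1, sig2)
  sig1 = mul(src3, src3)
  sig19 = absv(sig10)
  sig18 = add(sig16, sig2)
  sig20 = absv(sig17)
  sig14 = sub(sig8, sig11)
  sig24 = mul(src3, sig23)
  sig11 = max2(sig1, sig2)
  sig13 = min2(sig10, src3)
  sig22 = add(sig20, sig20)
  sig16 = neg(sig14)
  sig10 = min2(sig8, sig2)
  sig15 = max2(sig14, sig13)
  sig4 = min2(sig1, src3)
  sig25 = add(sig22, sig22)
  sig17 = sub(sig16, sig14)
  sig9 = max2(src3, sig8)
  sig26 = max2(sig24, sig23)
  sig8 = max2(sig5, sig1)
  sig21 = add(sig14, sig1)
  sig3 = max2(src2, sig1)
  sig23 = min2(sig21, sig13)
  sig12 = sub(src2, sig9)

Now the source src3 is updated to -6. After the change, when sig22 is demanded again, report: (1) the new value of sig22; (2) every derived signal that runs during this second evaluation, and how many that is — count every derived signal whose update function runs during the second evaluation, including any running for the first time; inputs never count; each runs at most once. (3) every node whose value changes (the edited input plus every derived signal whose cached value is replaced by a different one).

First demand of the output computes:
  sig1 = mul(1, 1) = 1
  sig2 = min2(1, -6) = -6
  sig5 = min2(1, -6) = -6
  sig8 = max2(-6, 1) = 1
  sig11 = max2(1, -6) = 1
  sig14 = sub(1, 1) = 0
  sig16 = neg(0) = 0
  sig17 = sub(0, 0) = 0
  sig20 = absv(0) = 0
  sig22 = add(0, 0) = 0

After the edit, cleaning proceeds:
  sig1: a read changed (src3 1->-6; src3 1->-6) — executes, giving 36.
  sig2: a read changed (src3 1->-6) — executes, giving -6 — identical to its old value.
  sig5: a read changed (sig1 1->36) — executes, giving -6 — identical to its old value.
  sig8: a read changed (sig1 1->36) — executes, giving 36.
  sig11: a read changed (sig1 1->36) — executes, giving 36.
  sig14: a read changed (sig8 1->36; sig11 1->36) — executes, giving 0 — identical to its old value.
  sig16: dirty, but its reads are unchanged (sig14 unchanged); cached 0 stands.
  sig17: dirty, but its reads are unchanged (sig16 unchanged, sig14 unchanged); cached 0 stands.
  sig20: dirty, but its reads are unchanged (sig17 unchanged); cached 0 stands.
  sig22: dirty, but its reads are unchanged (sig20 unchanged, sig20 unchanged); cached 0 stands.

Note where the cutoff bites: sig16 is checked, finds nothing changed, and keeps its cache.

Demanding sig22 again yields 0.
6 derived signals run: sig1, sig2, sig5, sig8, sig11, sig14.
The nodes whose values change: src3, sig1, sig8, sig11.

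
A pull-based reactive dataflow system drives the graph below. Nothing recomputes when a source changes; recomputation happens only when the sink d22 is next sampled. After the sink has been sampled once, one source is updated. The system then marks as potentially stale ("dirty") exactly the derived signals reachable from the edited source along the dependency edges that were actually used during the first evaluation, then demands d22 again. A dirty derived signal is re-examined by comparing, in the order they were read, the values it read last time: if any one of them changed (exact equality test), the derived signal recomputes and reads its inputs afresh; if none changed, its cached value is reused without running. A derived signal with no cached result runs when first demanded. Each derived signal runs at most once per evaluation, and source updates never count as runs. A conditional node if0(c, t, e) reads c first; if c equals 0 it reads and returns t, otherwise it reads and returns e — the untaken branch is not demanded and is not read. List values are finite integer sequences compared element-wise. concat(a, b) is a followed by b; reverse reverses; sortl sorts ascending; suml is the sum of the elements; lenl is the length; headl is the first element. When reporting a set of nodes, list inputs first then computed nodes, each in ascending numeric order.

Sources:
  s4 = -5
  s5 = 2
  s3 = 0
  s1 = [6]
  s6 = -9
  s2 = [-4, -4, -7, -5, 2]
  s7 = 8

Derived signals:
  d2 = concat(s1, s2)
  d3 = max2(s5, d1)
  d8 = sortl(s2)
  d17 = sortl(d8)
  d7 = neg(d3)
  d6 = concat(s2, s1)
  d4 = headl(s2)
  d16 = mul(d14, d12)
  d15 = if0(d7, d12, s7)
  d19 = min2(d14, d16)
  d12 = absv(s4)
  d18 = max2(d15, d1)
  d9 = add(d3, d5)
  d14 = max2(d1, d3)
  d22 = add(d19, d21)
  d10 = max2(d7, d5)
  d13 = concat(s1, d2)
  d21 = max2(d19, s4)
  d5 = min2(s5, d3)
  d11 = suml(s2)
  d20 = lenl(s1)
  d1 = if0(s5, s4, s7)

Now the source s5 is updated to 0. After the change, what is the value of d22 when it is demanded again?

First evaluation (everything demanded from the output):
  d1 = if0(s5=2 -> else branch s7) = 8
  d3 = max2(2, 8) = 8
  d12 = absv(-5) = 5
  d14 = max2(8, 8) = 8
  d16 = mul(8, 5) = 40
  d19 = min2(8, 40) = 8
  d21 = max2(8, -5) = 8
  d22 = add(8, 8) = 16

Propagation after the edit:
  d1: runs — s5 2->0; result -5.
  d3: runs — s5 2->0; d1 8->-5; result 0.
  d14: runs — d1 8->-5; d3 8->0; result 0.
  d16: runs — d14 8->0; result 0.
  d19: runs — d14 8->0; d16 40->0; result 0.
  d21: runs — d19 8->0; result 0.
  d22: runs — d19 8->0; d21 8->0; result 0.

New value of d22: 0.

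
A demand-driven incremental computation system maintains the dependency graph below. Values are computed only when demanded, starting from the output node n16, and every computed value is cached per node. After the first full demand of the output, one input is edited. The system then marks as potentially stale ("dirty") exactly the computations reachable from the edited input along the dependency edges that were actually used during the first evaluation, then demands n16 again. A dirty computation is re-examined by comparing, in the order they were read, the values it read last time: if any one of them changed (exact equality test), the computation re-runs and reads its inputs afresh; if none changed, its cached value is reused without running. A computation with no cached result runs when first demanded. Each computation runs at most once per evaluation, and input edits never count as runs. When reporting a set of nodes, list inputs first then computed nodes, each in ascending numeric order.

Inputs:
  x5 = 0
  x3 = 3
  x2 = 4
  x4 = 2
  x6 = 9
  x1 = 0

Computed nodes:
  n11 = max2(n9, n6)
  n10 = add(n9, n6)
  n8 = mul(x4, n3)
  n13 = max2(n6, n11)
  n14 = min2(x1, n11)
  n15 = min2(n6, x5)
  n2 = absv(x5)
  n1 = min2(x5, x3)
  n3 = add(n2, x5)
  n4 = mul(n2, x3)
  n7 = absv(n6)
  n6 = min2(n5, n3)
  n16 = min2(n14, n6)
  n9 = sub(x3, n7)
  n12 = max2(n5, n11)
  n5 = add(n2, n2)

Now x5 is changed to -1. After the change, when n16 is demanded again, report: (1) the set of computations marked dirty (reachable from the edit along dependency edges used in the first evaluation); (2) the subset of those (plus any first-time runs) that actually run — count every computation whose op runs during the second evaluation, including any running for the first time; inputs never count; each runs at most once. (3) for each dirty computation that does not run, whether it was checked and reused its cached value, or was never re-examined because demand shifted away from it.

First evaluation (everything demanded from the output):
  n2 = absv(0) = 0
  n3 = add(0, 0) = 0
  n5 = add(0, 0) = 0
  n6 = min2(0, 0) = 0
  n7 = absv(0) = 0
  n9 = sub(3, 0) = 3
  n11 = max2(3, 0) = 3
  n14 = min2(0, 3) = 0
  n16 = min2(0, 0) = 0

Propagation after the edit:
  n2: runs — x5 0->-1; result 1.
  n3: runs — n2 0->1; x5 0->-1; result 0 (same value as before).
  n5: runs — n2 0->1; n2 0->1; result 2.
  n6: runs — n5 0->2; result 0 (same value as before).
  n7: checked — values it read are unchanged (n6 unchanged); reused cached 0 without running.
  n9: checked — values it read are unchanged (x3 unchanged, n7 unchanged); reused cached 3 without running.
  n11: checked — values it read are unchanged (n9 unchanged, n6 unchanged); reused cached 3 without running.
  n14: checked — values it read are unchanged (x1 unchanged, n11 unchanged); reused cached 0 without running.
  n16: checked — values it read are unchanged (n14 unchanged, n6 unchanged); reused cached 0 without running.

Key observation: the cutoff stops propagation at n7 — its inputs' values are unchanged, so it reuses its cache.

Marked dirty: n2, n3, n5, n6, n7, n9, n11, n14, n16.
Computations that run: n2, n3, n5, n6 — 4 in total.
Checked but reused from cache: n7, n9, n11, n14, n16.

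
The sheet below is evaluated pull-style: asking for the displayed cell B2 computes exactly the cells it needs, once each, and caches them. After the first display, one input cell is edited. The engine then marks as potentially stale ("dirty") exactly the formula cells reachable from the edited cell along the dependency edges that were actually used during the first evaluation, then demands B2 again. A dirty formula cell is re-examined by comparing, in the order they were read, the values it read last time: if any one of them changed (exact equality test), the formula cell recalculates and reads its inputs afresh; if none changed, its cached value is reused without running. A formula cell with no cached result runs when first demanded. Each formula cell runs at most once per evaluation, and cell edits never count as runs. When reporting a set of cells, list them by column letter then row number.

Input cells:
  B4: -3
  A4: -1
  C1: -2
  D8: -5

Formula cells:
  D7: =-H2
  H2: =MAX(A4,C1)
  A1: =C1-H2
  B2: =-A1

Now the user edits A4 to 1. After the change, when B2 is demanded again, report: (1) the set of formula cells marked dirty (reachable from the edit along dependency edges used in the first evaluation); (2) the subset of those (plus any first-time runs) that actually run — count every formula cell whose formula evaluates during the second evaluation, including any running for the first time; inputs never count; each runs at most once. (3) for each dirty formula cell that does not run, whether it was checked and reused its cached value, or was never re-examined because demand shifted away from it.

The edit dirties: A1, B2, H2.
3 formula cells run: A1, B2, H2.
No dirty formula cell escaped a run.

First demand of the output computes:
  H2 = MAX(-1, -2) = -1
  A1 = -2 - -1 = -1
  B2 = -(-1) = 1

After the edit, cleaning proceeds:
  H2: a read changed (A4 -1->1) — executes, giving 1.
  A1: a read changed (H2 -1->1) — executes, giving -3.
  B2: a read changed (A1 -1->-3) — executes, giving 3.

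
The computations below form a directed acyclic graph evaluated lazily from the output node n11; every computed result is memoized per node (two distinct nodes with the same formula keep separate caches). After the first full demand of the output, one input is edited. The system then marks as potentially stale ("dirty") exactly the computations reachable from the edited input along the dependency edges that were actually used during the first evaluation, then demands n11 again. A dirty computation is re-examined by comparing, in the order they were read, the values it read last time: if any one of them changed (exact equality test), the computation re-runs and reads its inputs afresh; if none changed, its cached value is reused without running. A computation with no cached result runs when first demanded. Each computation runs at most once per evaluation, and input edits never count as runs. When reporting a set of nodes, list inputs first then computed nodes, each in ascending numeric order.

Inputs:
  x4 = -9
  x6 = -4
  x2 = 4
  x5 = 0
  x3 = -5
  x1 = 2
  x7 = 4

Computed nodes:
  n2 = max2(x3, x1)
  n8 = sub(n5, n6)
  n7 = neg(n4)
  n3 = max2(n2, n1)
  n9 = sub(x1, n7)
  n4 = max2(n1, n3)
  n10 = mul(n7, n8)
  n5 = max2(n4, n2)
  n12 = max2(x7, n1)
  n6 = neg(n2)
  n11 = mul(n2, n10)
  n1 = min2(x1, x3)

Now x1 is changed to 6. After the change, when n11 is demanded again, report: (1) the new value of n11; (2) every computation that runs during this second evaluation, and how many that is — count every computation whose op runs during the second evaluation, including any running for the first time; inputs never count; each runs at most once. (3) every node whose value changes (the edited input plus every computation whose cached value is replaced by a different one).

First demand of the output computes:
  n1 = min2(2, -5) = -5
  n2 = max2(-5, 2) = 2
  n3 = max2(2, -5) = 2
  n4 = max2(-5, 2) = 2
  n5 = max2(2, 2) = 2
  n6 = neg(2) = -2
  n7 = neg(2) = -2
  n8 = sub(2, -2) = 4
  n10 = mul(-2, 4) = -8
  n11 = mul(2, -8) = -16

After the edit, cleaning proceeds:
  n1: a read changed (x1 2->6) — executes, giving -5 — identical to its old value.
  n2: a read changed (x1 2->6) — executes, giving 6.
  n3: a read changed (n2 2->6) — executes, giving 6.
  n4: a read changed (n3 2->6) — executes, giving 6.
  n5: a read changed (n4 2->6; n2 2->6) — executes, giving 6.
  n6: a read changed (n2 2->6) — executes, giving -6.
  n7: a read changed (n4 2->6) — executes, giving -6.
  n8: a read changed (n5 2->6; n6 -2->-6) — executes, giving 12.
  n10: a read changed (n7 -2->-6; n8 4->12) — executes, giving -72.
  n11: a read changed (n2 2->6; n10 -8->-72) — executes, giving -432.

Demanding n11 again yields -432.
10 computations run: n1, n2, n3, n4, n5, n6, n7, n8, n10, n11.
The nodes whose values change: x1, n2, n3, n4, n5, n6, n7, n8, n10, n11.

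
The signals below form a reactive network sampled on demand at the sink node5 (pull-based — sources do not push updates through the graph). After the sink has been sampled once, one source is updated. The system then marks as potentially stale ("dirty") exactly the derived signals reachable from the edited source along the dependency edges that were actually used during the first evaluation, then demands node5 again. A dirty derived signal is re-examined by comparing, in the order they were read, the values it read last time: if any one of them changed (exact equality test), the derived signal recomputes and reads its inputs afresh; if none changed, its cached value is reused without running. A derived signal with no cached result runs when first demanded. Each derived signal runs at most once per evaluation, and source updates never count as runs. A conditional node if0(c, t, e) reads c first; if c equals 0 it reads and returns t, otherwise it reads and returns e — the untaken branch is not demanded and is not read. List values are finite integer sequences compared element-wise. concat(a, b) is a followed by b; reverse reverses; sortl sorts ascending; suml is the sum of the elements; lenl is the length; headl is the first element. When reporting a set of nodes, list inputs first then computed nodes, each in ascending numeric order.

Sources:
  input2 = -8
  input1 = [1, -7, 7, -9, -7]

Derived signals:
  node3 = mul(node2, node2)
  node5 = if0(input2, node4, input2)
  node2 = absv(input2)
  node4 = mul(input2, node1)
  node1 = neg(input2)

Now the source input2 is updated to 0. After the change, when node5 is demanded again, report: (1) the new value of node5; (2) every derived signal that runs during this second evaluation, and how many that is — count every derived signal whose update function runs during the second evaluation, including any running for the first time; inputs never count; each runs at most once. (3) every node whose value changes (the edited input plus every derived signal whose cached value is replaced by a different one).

node5 now evaluates to 0.
Run set: node1, node4, node5 (3 run).
Changed values: input2, node5.
The important point: the flipped condition pulls in fresh nodes; node1, node4 run for the first time.

Initial pass — values computed on the first demand:
  node5 = if0(input2=-8 -> else branch input2) = -8

Second demand — change propagation:
  node1: newly demanded (no cache) — executes and yields 0.
  node4: newly demanded (no cache) — executes and yields 0.
  node5: re-runs because input2 -8->0; input2 -8->0; new result 0.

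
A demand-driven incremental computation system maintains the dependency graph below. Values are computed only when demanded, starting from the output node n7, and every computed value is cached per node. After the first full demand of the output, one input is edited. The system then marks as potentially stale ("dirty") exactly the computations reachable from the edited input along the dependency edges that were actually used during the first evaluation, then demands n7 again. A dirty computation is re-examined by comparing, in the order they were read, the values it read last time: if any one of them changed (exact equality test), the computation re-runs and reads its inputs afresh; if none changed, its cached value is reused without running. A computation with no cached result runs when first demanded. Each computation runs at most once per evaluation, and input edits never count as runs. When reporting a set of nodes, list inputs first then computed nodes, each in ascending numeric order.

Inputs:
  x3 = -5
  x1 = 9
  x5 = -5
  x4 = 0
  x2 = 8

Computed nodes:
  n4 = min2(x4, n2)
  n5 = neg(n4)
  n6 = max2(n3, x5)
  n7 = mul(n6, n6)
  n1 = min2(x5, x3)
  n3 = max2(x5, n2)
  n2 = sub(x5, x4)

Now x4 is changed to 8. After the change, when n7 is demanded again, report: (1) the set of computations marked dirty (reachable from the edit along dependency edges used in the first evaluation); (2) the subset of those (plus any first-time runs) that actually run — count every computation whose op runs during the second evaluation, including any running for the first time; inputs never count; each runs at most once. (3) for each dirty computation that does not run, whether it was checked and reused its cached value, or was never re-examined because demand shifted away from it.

Marked dirty: n2, n3, n6, n7.
Computations that run: n2, n3 — 2 in total.
Checked but reused from cache: n6, n7.
Key observation: the change is absorbed at n3 — it re-runs but produces the same value, and the output's value is unchanged.

First evaluation (everything demanded from the output):
  n2 = sub(-5, 0) = -5
  n3 = max2(-5, -5) = -5
  n6 = max2(-5, -5) = -5
  n7 = mul(-5, -5) = 25

Propagation after the edit:
  n2: runs — x4 0->8; result -13.
  n3: runs — n2 -5->-13; result -5 (same value as before).
  n6: checked — values it read are unchanged (n3 unchanged, x5 unchanged); reused cached -5 without running.
  n7: checked — values it read are unchanged (n6 unchanged, n6 unchanged); reused cached 25 without running.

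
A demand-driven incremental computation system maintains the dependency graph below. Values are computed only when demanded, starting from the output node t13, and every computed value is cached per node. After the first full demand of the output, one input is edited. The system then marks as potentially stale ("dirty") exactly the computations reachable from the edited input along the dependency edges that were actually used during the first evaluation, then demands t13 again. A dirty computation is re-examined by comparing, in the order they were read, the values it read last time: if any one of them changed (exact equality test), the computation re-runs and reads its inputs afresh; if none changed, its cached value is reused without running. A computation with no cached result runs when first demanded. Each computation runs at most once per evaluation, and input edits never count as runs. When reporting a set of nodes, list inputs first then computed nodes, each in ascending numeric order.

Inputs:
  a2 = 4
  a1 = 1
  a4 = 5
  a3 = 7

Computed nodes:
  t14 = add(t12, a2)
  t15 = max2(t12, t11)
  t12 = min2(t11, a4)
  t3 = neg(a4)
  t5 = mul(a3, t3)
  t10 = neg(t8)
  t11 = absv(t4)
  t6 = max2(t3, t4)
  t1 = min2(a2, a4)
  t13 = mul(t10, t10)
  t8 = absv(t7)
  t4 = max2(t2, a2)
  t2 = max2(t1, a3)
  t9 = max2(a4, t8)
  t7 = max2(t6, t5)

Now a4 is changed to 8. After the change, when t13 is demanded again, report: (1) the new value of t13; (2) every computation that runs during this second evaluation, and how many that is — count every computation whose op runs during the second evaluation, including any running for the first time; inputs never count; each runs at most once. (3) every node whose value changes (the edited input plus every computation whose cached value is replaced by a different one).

First evaluation (everything demanded from the output):
  t1 = min2(4, 5) = 4
  t2 = max2(4, 7) = 7
  t3 = neg(5) = -5
  t4 = max2(7, 4) = 7
  t5 = mul(7, -5) = -35
  t6 = max2(-5, 7) = 7
  t7 = max2(7, -35) = 7
  t8 = absv(7) = 7
  t10 = neg(7) = -7
  t13 = mul(-7, -7) = 49

Propagation after the edit:
  t1: runs — a4 5->8; result 4 (same value as before).
  t2: checked — values it read are unchanged (t1 unchanged, a3 unchanged); reused cached 7 without running.
  t3: runs — a4 5->8; result -8.
  t4: checked — values it read are unchanged (t2 unchanged, a2 unchanged); reused cached 7 without running.
  t5: runs — t3 -5->-8; result -56.
  t6: runs — t3 -5->-8; result 7 (same value as before).
  t7: runs — t5 -35->-56; result 7 (same value as before).
  t8: checked — values it read are unchanged (t7 unchanged); reused cached 7 without running.
  t10: checked — values it read are unchanged (t8 unchanged); reused cached -7 without running.
  t13: checked — values it read are unchanged (t10 unchanged, t10 unchanged); reused cached 49 without running.

Key observation: the cutoff stops propagation at t2 — its inputs' values are unchanged, so it reuses its cache.

New value of t13: 49.
Computations that run: t1, t3, t5, t6, t7 — 5 in total.
Values that change: a4, t3, t5.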